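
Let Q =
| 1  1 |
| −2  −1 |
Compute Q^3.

Q^2 = [[−1, 0], [0, −1]]
Q^3 = [[−1, −1], [2, 1]]

[[−1, −1], [2, 1]]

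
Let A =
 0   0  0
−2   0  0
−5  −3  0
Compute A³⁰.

[[0, 0, 0], [0, 0, 0], [0, 0, 0]]

A is strictly triangular, hence nilpotent: A³ = 0, so A³⁰ = 0.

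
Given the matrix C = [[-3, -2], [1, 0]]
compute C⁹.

tr C = -3 and det C = 2, so the characteristic polynomial is λ² − (-3)λ + (2) with roots -2 and -1.
Eigenvectors give P = [[2, -1], [-1, 1]] with P⁻¹ = [[1, 1], [1, 2]], and C = P·diag(-2, -1)·P⁻¹.
Then C⁹ = P·diag(-512, -1)·P⁻¹ = [[-1024, 1], [512, -1]] · [[1, 1], [1, 2]] = [[-1023, -1022], [511, 510]].

[[-1023, -1022], [511, 510]]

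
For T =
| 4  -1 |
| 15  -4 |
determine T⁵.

[[4, -1], [15, -4]]

T² = I (check: tr T = 0 and det T = -1), so T⁵ = T since 5 is odd.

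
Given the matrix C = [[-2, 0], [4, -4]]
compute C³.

C² = [[4, 0], [-24, 16]]
C³ = [[-8, 0], [112, -64]]

[[-8, 0], [112, -64]]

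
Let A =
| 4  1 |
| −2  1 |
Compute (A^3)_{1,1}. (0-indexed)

−11

tr A = 5 and det A = 6, so the characteristic polynomial is λ² − (5)λ + (6) with roots 2 and 3.
Eigenvectors give P = [[−1, −1], [2, 1]] with P⁻¹ = [[1, 1], [−2, −1]], and A = P·diag(2, 3)·P⁻¹.
Then A^3 = P·diag(8, 27)·P⁻¹ = [[−8, −27], [16, 27]] · [[1, 1], [−2, −1]] = [[46, 19], [−38, −11]].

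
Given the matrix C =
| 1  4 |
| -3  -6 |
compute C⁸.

tr C = -5 and det C = 6, so the characteristic polynomial is λ² − (-5)λ + (6) with roots -3 and -2.
Eigenvectors give P = [[-1, -4], [1, 3]] with P⁻¹ = [[3, 4], [-1, -1]], and C = P·diag(-3, -2)·P⁻¹.
Then C⁸ = P·diag(6561, 256)·P⁻¹ = [[-6561, -1024], [6561, 768]] · [[3, 4], [-1, -1]] = [[-18659, -25220], [18915, 25476]].

[[-18659, -25220], [18915, 25476]]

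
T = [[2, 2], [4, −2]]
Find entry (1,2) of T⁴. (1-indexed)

0

T² = [[12, 0], [0, 12]]
T³ = [[24, 24], [48, −24]]
T⁴ = [[144, 0], [0, 144]]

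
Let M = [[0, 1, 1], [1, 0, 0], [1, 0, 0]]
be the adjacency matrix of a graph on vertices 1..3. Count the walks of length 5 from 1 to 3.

4

The number of length-5 walks from vertex 1 to vertex 3 is entry (1,3) of M^5, where M is the adjacency matrix.
M^2 = [[2, 0, 0], [0, 1, 1], [0, 1, 1]]
M^3 = [[0, 2, 2], [2, 0, 0], [2, 0, 0]]
M^4 = [[4, 0, 0], [0, 2, 2], [0, 2, 2]]
M^5 = [[0, 4, 4], [4, 0, 0], [4, 0, 0]]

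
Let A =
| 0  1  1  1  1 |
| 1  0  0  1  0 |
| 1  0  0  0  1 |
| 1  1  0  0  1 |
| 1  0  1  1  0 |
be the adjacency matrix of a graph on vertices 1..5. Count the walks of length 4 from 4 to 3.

The number of length-4 walks from vertex 4 to vertex 3 is entry (4,3) of A^4, where A is the adjacency matrix.
A^2 = [[4, 1, 1, 2, 2], [1, 2, 1, 1, 2], [1, 1, 2, 2, 1], [2, 1, 2, 3, 1], [2, 2, 1, 1, 3]]
A^3 = [[6, 6, 6, 7, 7], [6, 2, 3, 5, 3], [6, 3, 2, 3, 5], [7, 5, 3, 4, 7], [7, 3, 5, 7, 4]]
A^4 = [[26, 13, 13, 19, 19], [13, 11, 9, 11, 14], [13, 9, 11, 14, 11], [19, 11, 14, 19, 14], [19, 14, 11, 14, 19]]

14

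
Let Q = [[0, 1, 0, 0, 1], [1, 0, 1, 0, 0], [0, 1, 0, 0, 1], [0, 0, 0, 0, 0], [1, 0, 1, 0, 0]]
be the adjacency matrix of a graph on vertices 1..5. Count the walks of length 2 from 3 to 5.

0

The number of length-2 walks from vertex 3 to vertex 5 is entry (3,5) of Q^2, where Q is the adjacency matrix.
Q^2 = [[2, 0, 2, 0, 0], [0, 2, 0, 0, 2], [2, 0, 2, 0, 0], [0, 0, 0, 0, 0], [0, 2, 0, 0, 2]]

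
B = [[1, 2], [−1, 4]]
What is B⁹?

tr B = 5 and det B = 6, so the characteristic polynomial is λ² − (5)λ + (6) with roots 3 and 2.
Eigenvectors give P = [[−1, −2], [−1, −1]] with P⁻¹ = [[1, −2], [−1, 1]], and B = P·diag(3, 2)·P⁻¹.
Then B⁹ = P·diag(19683, 512)·P⁻¹ = [[−19683, −1024], [−19683, −512]] · [[1, −2], [−1, 1]] = [[−18659, 38342], [−19171, 38854]].

[[−18659, 38342], [−19171, 38854]]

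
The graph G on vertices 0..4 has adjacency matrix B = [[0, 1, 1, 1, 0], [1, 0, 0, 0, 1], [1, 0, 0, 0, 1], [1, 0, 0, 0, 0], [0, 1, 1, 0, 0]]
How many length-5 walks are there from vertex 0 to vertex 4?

The number of length-5 walks from vertex 0 to vertex 4 is entry (0,4) of B⁵, where B is the adjacency matrix.
B² = [[3, 0, 0, 0, 2], [0, 2, 2, 1, 0], [0, 2, 2, 1, 0], [0, 1, 1, 1, 0], [2, 0, 0, 0, 2]]
B³ = [[0, 5, 5, 3, 0], [5, 0, 0, 0, 4], [5, 0, 0, 0, 4], [3, 0, 0, 0, 2], [0, 4, 4, 2, 0]]
B⁴ = [[13, 0, 0, 0, 10], [0, 9, 9, 5, 0], [0, 9, 9, 5, 0], [0, 5, 5, 3, 0], [10, 0, 0, 0, 8]]
B⁵ = [[0, 23, 23, 13, 0], [23, 0, 0, 0, 18], [23, 0, 0, 0, 18], [13, 0, 0, 0, 10], [0, 18, 18, 10, 0]]

0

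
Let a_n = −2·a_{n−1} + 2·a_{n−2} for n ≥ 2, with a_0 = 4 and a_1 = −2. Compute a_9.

−12064

With companion matrix A = [[−2, 2], [1, 0]], [a_n, a_{n−1}]ᵀ = A·[a_{n−1}, a_{n−2}]ᵀ, so [a_9, a_8]ᵀ = A^8·[a_1, a_0]ᵀ.
A^8 = [[2448, −1792], [−896, 656]], giving [a_9, a_8]ᵀ = [[−12064], [4416]].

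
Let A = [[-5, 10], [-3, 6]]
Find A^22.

[[-5, 10], [-3, 6]]

A² = A (a projection; rank 1, trace 1), so A^22 = A.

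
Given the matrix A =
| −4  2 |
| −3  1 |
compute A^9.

[[−1534, 1022], [−1533, 1021]]

tr A = −3 and det A = 2, so the characteristic polynomial is λ² − (−3)λ + (2) with roots −2 and −1.
Eigenvectors give P = [[−1, 2], [−1, 3]] with P⁻¹ = [[−3, 2], [−1, 1]], and A = P·diag(−2, −1)·P⁻¹.
Then A^9 = P·diag(−512, −1)·P⁻¹ = [[512, −2], [512, −3]] · [[−3, 2], [−1, 1]] = [[−1534, 1022], [−1533, 1021]].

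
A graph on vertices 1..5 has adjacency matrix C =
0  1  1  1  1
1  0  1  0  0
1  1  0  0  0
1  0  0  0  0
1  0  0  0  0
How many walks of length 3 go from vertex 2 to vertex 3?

The number of length-3 walks from vertex 2 to vertex 3 is entry (2,3) of C³, where C is the adjacency matrix.
C² = [[4, 1, 1, 0, 0], [1, 2, 1, 1, 1], [1, 1, 2, 1, 1], [0, 1, 1, 1, 1], [0, 1, 1, 1, 1]]
C³ = [[2, 5, 5, 4, 4], [5, 2, 3, 1, 1], [5, 3, 2, 1, 1], [4, 1, 1, 0, 0], [4, 1, 1, 0, 0]]

3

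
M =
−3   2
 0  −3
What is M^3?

M^2 = [[9, −12], [0, 9]]
M^3 = [[−27, 54], [0, −27]]

[[−27, 54], [0, −27]]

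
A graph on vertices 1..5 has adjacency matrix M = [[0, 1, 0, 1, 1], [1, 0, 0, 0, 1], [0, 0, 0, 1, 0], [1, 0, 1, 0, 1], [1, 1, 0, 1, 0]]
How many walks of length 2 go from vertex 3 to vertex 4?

The number of length-2 walks from vertex 3 to vertex 4 is entry (3,4) of M², where M is the adjacency matrix.
M² = [[3, 1, 1, 1, 2], [1, 2, 0, 2, 1], [1, 0, 1, 0, 1], [1, 2, 0, 3, 1], [2, 1, 1, 1, 3]]

0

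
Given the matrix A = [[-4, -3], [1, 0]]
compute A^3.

[[-40, -39], [13, 12]]

A^2 = [[13, 12], [-4, -3]]
A^3 = [[-40, -39], [13, 12]]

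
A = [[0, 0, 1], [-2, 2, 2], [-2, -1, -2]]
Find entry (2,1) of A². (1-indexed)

-8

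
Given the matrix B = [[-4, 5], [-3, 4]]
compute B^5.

B² = I (check: tr B = 0 and det B = -1), so B^5 = B since 5 is odd.

[[-4, 5], [-3, 4]]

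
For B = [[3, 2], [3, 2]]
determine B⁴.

B² = [[15, 10], [15, 10]]
B³ = [[75, 50], [75, 50]]
B⁴ = [[375, 250], [375, 250]]

[[375, 250], [375, 250]]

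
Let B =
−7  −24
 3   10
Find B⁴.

[[−119, −360], [45, 136]]

tr B = 3 and det B = 2, so the characteristic polynomial is λ² − (3)λ + (2) with roots 1 and 2.
Eigenvectors give P = [[−3, 8], [1, −3]] with P⁻¹ = [[−3, −8], [−1, −3]], and B = P·diag(1, 2)·P⁻¹.
Then B⁴ = P·diag(1, 16)·P⁻¹ = [[−3, 128], [1, −48]] · [[−3, −8], [−1, −3]] = [[−119, −360], [45, 136]].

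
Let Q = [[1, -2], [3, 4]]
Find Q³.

Q² = [[-5, -10], [15, 10]]
Q³ = [[-35, -30], [45, 10]]

[[-35, -30], [45, 10]]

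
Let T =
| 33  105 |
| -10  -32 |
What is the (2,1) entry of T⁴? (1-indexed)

tr T = 1 and det T = -6, so the characteristic polynomial is λ² − (1)λ + (-6) with roots 3 and -2.
Eigenvectors give P = [[7, -3], [-2, 1]] with P⁻¹ = [[1, 3], [2, 7]], and T = P·diag(3, -2)·P⁻¹.
Then T⁴ = P·diag(81, 16)·P⁻¹ = [[567, -48], [-162, 16]] · [[1, 3], [2, 7]] = [[471, 1365], [-130, -374]].

-130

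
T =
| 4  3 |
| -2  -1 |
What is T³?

tr T = 3 and det T = 2, so the characteristic polynomial is λ² − (3)λ + (2) with roots 2 and 1.
Eigenvectors give P = [[3, -1], [-2, 1]] with P⁻¹ = [[1, 1], [2, 3]], and T = P·diag(2, 1)·P⁻¹.
Then T³ = P·diag(8, 1)·P⁻¹ = [[24, -1], [-16, 1]] · [[1, 1], [2, 3]] = [[22, 21], [-14, -13]].

[[22, 21], [-14, -13]]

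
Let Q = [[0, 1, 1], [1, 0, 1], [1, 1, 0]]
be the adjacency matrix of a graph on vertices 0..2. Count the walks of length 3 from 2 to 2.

The number of length-3 walks from vertex 2 to vertex 2 is entry (2,2) of Q^3, where Q is the adjacency matrix.
Q^2 = [[2, 1, 1], [1, 2, 1], [1, 1, 2]]
Q^3 = [[2, 3, 3], [3, 2, 3], [3, 3, 2]]

2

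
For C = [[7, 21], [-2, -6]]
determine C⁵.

C² = C (a projection; rank 1, trace 1), so C⁵ = C.

[[7, 21], [-2, -6]]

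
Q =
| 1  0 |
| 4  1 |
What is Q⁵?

[[1, 0], [20, 1]]

Q = I + N where N = [[0, 0], [4, 0]] is strictly lower-triangular, so N² = 0.
(I + N)⁵ = I + 5·N = [[1, 0], [20, 1]].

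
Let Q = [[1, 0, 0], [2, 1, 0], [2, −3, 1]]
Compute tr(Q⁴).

Q = I + N where N = [[0, 0, 0], [2, 0, 0], [2, −3, 0]] is strictly lower-triangular, so N³ = 0.
(I + N)⁴ = I + 4·N + 6·N² = [[1, 0, 0], [8, 1, 0], [−28, −12, 1]].

3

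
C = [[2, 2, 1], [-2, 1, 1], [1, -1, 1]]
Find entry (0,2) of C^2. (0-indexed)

5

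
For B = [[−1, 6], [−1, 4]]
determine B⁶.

tr B = 3 and det B = 2, so the characteristic polynomial is λ² − (3)λ + (2) with roots 1 and 2.
Eigenvectors give P = [[−3, −2], [−1, −1]] with P⁻¹ = [[−1, 2], [1, −3]], and B = P·diag(1, 2)·P⁻¹.
Then B⁶ = P·diag(1, 64)·P⁻¹ = [[−3, −128], [−1, −64]] · [[−1, 2], [1, −3]] = [[−125, 378], [−63, 190]].

[[−125, 378], [−63, 190]]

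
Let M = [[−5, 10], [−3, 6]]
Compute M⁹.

M² = M (a projection; rank 1, trace 1), so M⁹ = M.

[[−5, 10], [−3, 6]]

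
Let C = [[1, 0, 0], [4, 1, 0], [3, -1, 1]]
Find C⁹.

[[1, 0, 0], [36, 1, 0], [-117, -9, 1]]

C = I + N where N = [[0, 0, 0], [4, 0, 0], [3, -1, 0]] is strictly lower-triangular, so N³ = 0.
(I + N)⁹ = I + 9·N + 36·N² = [[1, 0, 0], [36, 1, 0], [-117, -9, 1]].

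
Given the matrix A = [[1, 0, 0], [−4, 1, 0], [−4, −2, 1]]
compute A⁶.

A = I + N where N = [[0, 0, 0], [−4, 0, 0], [−4, −2, 0]] is strictly lower-triangular, so N³ = 0.
(I + N)⁶ = I + 6·N + 15·N² = [[1, 0, 0], [−24, 1, 0], [96, −12, 1]].

[[1, 0, 0], [−24, 1, 0], [96, −12, 1]]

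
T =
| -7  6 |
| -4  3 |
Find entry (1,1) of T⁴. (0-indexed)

-159

tr T = -4 and det T = 3, so the characteristic polynomial is λ² − (-4)λ + (3) with roots -3 and -1.
Eigenvectors give P = [[3, 1], [2, 1]] with P⁻¹ = [[1, -1], [-2, 3]], and T = P·diag(-3, -1)·P⁻¹.
Then T⁴ = P·diag(81, 1)·P⁻¹ = [[243, 1], [162, 1]] · [[1, -1], [-2, 3]] = [[241, -240], [160, -159]].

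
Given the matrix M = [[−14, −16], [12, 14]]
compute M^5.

[[−224, −256], [192, 224]]

tr M = 0 and det M = −4, so the characteristic polynomial is λ² − (0)λ + (−4) with roots −2 and 2.
Eigenvectors give P = [[4, −1], [−3, 1]] with P⁻¹ = [[1, 1], [3, 4]], and M = P·diag(−2, 2)·P⁻¹.
Then M^5 = P·diag(−32, 32)·P⁻¹ = [[−128, −32], [96, 32]] · [[1, 1], [3, 4]] = [[−224, −256], [192, 224]].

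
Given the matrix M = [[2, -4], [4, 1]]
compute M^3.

[[-72, 36], [-36, -63]]

M^2 = [[-12, -12], [12, -15]]
M^3 = [[-72, 36], [-36, -63]]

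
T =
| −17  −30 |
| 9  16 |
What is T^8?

[[1531, 2550], [−765, −1274]]

tr T = −1 and det T = −2, so the characteristic polynomial is λ² − (−1)λ + (−2) with roots 1 and −2.
Eigenvectors give P = [[5, 2], [−3, −1]] with P⁻¹ = [[−1, −2], [3, 5]], and T = P·diag(1, −2)·P⁻¹.
Then T^8 = P·diag(1, 256)·P⁻¹ = [[5, 512], [−3, −256]] · [[−1, −2], [3, 5]] = [[1531, 2550], [−765, −1274]].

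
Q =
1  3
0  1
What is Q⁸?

Q = I + N where N = [[0, 3], [0, 0]] is strictly upper-triangular, so N² = 0.
(I + N)⁸ = I + 8·N = [[1, 24], [0, 1]].

[[1, 24], [0, 1]]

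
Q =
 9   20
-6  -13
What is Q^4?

tr Q = -4 and det Q = 3, so the characteristic polynomial is λ² − (-4)λ + (3) with roots -3 and -1.
Eigenvectors give P = [[-5, -2], [3, 1]] with P⁻¹ = [[1, 2], [-3, -5]], and Q = P·diag(-3, -1)·P⁻¹.
Then Q^4 = P·diag(81, 1)·P⁻¹ = [[-405, -2], [243, 1]] · [[1, 2], [-3, -5]] = [[-399, -800], [240, 481]].

[[-399, -800], [240, 481]]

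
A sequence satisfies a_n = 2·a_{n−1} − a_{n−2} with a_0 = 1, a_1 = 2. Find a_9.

With companion matrix Q = [[2, −1], [1, 0]], [a_n, a_{n−1}]ᵀ = Q·[a_{n−1}, a_{n−2}]ᵀ, so [a_9, a_8]ᵀ = Q⁸·[a_1, a_0]ᵀ.
Q⁸ = [[9, −8], [8, −7]], giving [a_9, a_8]ᵀ = [[10], [9]].

10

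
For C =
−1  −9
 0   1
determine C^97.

C² = I (check: tr C = 0 and det C = −1), so C^97 = C since 97 is odd.

[[−1, −9], [0, 1]]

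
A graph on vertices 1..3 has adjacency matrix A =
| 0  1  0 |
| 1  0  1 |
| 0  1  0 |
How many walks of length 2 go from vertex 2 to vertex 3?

0

The number of length-2 walks from vertex 2 to vertex 3 is entry (2,3) of A^2, where A is the adjacency matrix.
A^2 = [[1, 0, 1], [0, 2, 0], [1, 0, 1]]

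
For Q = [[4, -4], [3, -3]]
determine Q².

[[4, -4], [3, -3]]

Q² = Q (a projection; rank 1, trace 1), so Q² = Q.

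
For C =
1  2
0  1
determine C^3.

C = I + N where N = [[0, 2], [0, 0]] is strictly upper-triangular, so N^2 = 0.
(I + N)^3 = I + 3·N = [[1, 6], [0, 1]].

[[1, 6], [0, 1]]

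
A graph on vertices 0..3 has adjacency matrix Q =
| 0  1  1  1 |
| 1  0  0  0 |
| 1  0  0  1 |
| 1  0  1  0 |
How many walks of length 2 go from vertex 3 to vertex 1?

1

The number of length-2 walks from vertex 3 to vertex 1 is entry (3,1) of Q², where Q is the adjacency matrix.
Q² = [[3, 0, 1, 1], [0, 1, 1, 1], [1, 1, 2, 1], [1, 1, 1, 2]]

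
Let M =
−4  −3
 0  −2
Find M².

[[16, 18], [0, 4]]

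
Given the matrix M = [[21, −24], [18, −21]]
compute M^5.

tr M = 0 and det M = −9, so the characteristic polynomial is λ² − (0)λ + (−9) with roots 3 and −3.
Eigenvectors give P = [[4, 1], [3, 1]] with P⁻¹ = [[1, −1], [−3, 4]], and M = P·diag(3, −3)·P⁻¹.
Then M^5 = P·diag(243, −243)·P⁻¹ = [[972, −243], [729, −243]] · [[1, −1], [−3, 4]] = [[1701, −1944], [1458, −1701]].

[[1701, −1944], [1458, −1701]]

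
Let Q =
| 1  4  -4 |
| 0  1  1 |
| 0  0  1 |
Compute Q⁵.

[[1, 20, 20], [0, 1, 5], [0, 0, 1]]

Q = I + N where N = [[0, 4, -4], [0, 0, 1], [0, 0, 0]] is strictly upper-triangular, so N³ = 0.
(I + N)⁵ = I + 5·N + 10·N² = [[1, 20, 20], [0, 1, 5], [0, 0, 1]].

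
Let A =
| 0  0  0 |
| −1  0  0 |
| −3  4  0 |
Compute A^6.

[[0, 0, 0], [0, 0, 0], [0, 0, 0]]

A is strictly triangular, hence nilpotent: A^3 = 0, so A^6 = 0.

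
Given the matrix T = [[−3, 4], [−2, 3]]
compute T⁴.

[[1, 0], [0, 1]]

T² = I (check: tr T = 0 and det T = −1), so T⁴ = I since 4 is even.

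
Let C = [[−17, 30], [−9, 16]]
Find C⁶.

tr C = −1 and det C = −2, so the characteristic polynomial is λ² − (−1)λ + (−2) with roots −2 and 1.
Eigenvectors give P = [[2, −5], [1, −3]] with P⁻¹ = [[3, −5], [1, −2]], and C = P·diag(−2, 1)·P⁻¹.
Then C⁶ = P·diag(64, 1)·P⁻¹ = [[128, −5], [64, −3]] · [[3, −5], [1, −2]] = [[379, −630], [189, −314]].

[[379, −630], [189, −314]]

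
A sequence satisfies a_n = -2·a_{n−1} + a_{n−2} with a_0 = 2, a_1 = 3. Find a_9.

2139

With companion matrix B = [[-2, 1], [1, 0]], [a_n, a_{n−1}]ᵀ = B·[a_{n−1}, a_{n−2}]ᵀ, so [a_9, a_8]ᵀ = B⁸·[a_1, a_0]ᵀ.
B⁸ = [[985, -408], [-408, 169]], giving [a_9, a_8]ᵀ = [[2139], [-886]].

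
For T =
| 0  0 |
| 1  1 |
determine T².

T² = T (a projection; rank 1, trace 1), so T² = T.

[[0, 0], [1, 1]]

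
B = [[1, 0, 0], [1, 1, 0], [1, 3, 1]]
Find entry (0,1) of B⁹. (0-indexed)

B = I + N where N = [[0, 0, 0], [1, 0, 0], [1, 3, 0]] is strictly lower-triangular, so N³ = 0.
(I + N)⁹ = I + 9·N + 36·N² = [[1, 0, 0], [9, 1, 0], [117, 27, 1]].

0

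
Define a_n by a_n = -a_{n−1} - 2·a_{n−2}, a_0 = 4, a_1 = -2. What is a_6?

With companion matrix C = [[-1, -2], [1, 0]], [a_n, a_{n−1}]ᵀ = C·[a_{n−1}, a_{n−2}]ᵀ, so [a_6, a_5]ᵀ = C^5·[a_1, a_0]ᵀ.
C^5 = [[-5, 2], [-1, -6]], giving [a_6, a_5]ᵀ = [[18], [-22]].

18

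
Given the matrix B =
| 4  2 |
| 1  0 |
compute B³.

B² = [[18, 8], [4, 2]]
B³ = [[80, 36], [18, 8]]

[[80, 36], [18, 8]]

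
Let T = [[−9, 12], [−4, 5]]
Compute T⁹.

tr T = −4 and det T = 3, so the characteristic polynomial is λ² − (−4)λ + (3) with roots −1 and −3.
Eigenvectors give P = [[3, 2], [2, 1]] with P⁻¹ = [[−1, 2], [2, −3]], and T = P·diag(−1, −3)·P⁻¹.
Then T⁹ = P·diag(−1, −19683)·P⁻¹ = [[−3, −39366], [−2, −19683]] · [[−1, 2], [2, −3]] = [[−78729, 118092], [−39364, 59045]].

[[−78729, 118092], [−39364, 59045]]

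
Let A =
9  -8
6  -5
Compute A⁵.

tr A = 4 and det A = 3, so the characteristic polynomial is λ² − (4)λ + (3) with roots 3 and 1.
Eigenvectors give P = [[4, 1], [3, 1]] with P⁻¹ = [[1, -1], [-3, 4]], and A = P·diag(3, 1)·P⁻¹.
Then A⁵ = P·diag(243, 1)·P⁻¹ = [[972, 1], [729, 1]] · [[1, -1], [-3, 4]] = [[969, -968], [726, -725]].

[[969, -968], [726, -725]]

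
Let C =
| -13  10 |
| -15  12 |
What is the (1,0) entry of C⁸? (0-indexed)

tr C = -1 and det C = -6, so the characteristic polynomial is λ² − (-1)λ + (-6) with roots 2 and -3.
Eigenvectors give P = [[-2, 1], [-3, 1]] with P⁻¹ = [[1, -1], [3, -2]], and C = P·diag(2, -3)·P⁻¹.
Then C⁸ = P·diag(256, 6561)·P⁻¹ = [[-512, 6561], [-768, 6561]] · [[1, -1], [3, -2]] = [[19171, -12610], [18915, -12354]].

18915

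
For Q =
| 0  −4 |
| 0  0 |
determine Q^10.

Q is strictly triangular, hence nilpotent: Q^2 = 0, so Q^10 = 0.

[[0, 0], [0, 0]]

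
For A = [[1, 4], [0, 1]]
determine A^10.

A = I + N where N = [[0, 4], [0, 0]] is strictly upper-triangular, so N^2 = 0.
(I + N)^10 = I + 10·N = [[1, 40], [0, 1]].

[[1, 40], [0, 1]]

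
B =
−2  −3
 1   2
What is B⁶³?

[[−2, −3], [1, 2]]

B² = I (check: tr B = 0 and det B = −1), so B⁶³ = B since 63 is odd.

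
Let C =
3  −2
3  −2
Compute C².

C² = C (a projection; rank 1, trace 1), so C² = C.

[[3, −2], [3, −2]]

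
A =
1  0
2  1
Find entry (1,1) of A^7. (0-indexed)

1

A = I + N where N = [[0, 0], [2, 0]] is strictly lower-triangular, so N^2 = 0.
(I + N)^7 = I + 7·N = [[1, 0], [14, 1]].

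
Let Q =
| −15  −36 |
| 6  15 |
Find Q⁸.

tr Q = 0 and det Q = −9, so the characteristic polynomial is λ² − (0)λ + (−9) with roots 3 and −3.
Eigenvectors give P = [[−2, −3], [1, 1]] with P⁻¹ = [[1, 3], [−1, −2]], and Q = P·diag(3, −3)·P⁻¹.
Then Q⁸ = P·diag(6561, 6561)·P⁻¹ = [[−13122, −19683], [6561, 6561]] · [[1, 3], [−1, −2]] = [[6561, 0], [0, 6561]].

[[6561, 0], [0, 6561]]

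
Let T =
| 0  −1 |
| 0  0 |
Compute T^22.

T is strictly triangular, hence nilpotent: T^2 = 0, so T^22 = 0.

[[0, 0], [0, 0]]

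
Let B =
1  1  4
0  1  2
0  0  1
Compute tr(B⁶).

3

B = I + N where N = [[0, 1, 4], [0, 0, 2], [0, 0, 0]] is strictly upper-triangular, so N³ = 0.
(I + N)⁶ = I + 6·N + 15·N² = [[1, 6, 54], [0, 1, 12], [0, 0, 1]].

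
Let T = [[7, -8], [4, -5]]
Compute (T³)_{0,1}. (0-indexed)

-56

tr T = 2 and det T = -3, so the characteristic polynomial is λ² − (2)λ + (-3) with roots 3 and -1.
Eigenvectors give P = [[2, 1], [1, 1]] with P⁻¹ = [[1, -1], [-1, 2]], and T = P·diag(3, -1)·P⁻¹.
Then T³ = P·diag(27, -1)·P⁻¹ = [[54, -1], [27, -1]] · [[1, -1], [-1, 2]] = [[55, -56], [28, -29]].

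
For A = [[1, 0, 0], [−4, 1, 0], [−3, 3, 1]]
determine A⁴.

A = I + N where N = [[0, 0, 0], [−4, 0, 0], [−3, 3, 0]] is strictly lower-triangular, so N³ = 0.
(I + N)⁴ = I + 4·N + 6·N² = [[1, 0, 0], [−16, 1, 0], [−84, 12, 1]].

[[1, 0, 0], [−16, 1, 0], [−84, 12, 1]]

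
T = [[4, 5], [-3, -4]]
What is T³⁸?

T² = I (check: tr T = 0 and det T = -1), so T³⁸ = I since 38 is even.

[[1, 0], [0, 1]]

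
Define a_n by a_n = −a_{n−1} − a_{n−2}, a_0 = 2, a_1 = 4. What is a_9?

2

With companion matrix M = [[−1, −1], [1, 0]], [a_n, a_{n−1}]ᵀ = M·[a_{n−1}, a_{n−2}]ᵀ, so [a_9, a_8]ᵀ = M⁸·[a_1, a_0]ᵀ.
M⁸ = [[0, 1], [−1, −1]], giving [a_9, a_8]ᵀ = [[2], [−6]].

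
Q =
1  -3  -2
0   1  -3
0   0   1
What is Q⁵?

[[1, -15, 80], [0, 1, -15], [0, 0, 1]]

Q = I + N where N = [[0, -3, -2], [0, 0, -3], [0, 0, 0]] is strictly upper-triangular, so N³ = 0.
(I + N)⁵ = I + 5·N + 10·N² = [[1, -15, 80], [0, 1, -15], [0, 0, 1]].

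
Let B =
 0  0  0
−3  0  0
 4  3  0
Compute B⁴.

B is strictly triangular, hence nilpotent: B³ = 0, so B⁴ = 0.

[[0, 0, 0], [0, 0, 0], [0, 0, 0]]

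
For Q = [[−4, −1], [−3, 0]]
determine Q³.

[[−88, −19], [−57, −12]]

Q² = [[19, 4], [12, 3]]
Q³ = [[−88, −19], [−57, −12]]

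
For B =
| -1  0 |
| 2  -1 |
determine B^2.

[[1, 0], [-4, 1]]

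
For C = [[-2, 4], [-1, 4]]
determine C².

[[0, 8], [-2, 12]]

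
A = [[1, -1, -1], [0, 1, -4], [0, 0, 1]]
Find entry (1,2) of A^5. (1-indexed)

A = I + N where N = [[0, -1, -1], [0, 0, -4], [0, 0, 0]] is strictly upper-triangular, so N^3 = 0.
(I + N)^5 = I + 5·N + 10·N^2 = [[1, -5, 35], [0, 1, -20], [0, 0, 1]].

-5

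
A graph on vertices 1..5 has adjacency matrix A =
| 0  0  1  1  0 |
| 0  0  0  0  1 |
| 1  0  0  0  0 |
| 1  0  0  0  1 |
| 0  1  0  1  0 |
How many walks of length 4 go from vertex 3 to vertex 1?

0

The number of length-4 walks from vertex 3 to vertex 1 is entry (3,1) of A^4, where A is the adjacency matrix.
A^2 = [[2, 0, 0, 0, 1], [0, 1, 0, 1, 0], [0, 0, 1, 1, 0], [0, 1, 1, 2, 0], [1, 0, 0, 0, 2]]
A^3 = [[0, 1, 2, 3, 0], [1, 0, 0, 0, 2], [2, 0, 0, 0, 1], [3, 0, 0, 0, 3], [0, 2, 1, 3, 0]]
A^4 = [[5, 0, 0, 0, 4], [0, 2, 1, 3, 0], [0, 1, 2, 3, 0], [0, 3, 3, 6, 0], [4, 0, 0, 0, 5]]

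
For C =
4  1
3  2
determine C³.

C² = [[19, 6], [18, 7]]
C³ = [[94, 31], [93, 32]]

[[94, 31], [93, 32]]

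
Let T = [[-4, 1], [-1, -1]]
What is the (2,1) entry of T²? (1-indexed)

5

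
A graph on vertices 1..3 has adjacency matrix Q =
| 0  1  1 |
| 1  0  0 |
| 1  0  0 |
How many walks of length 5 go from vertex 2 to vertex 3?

The number of length-5 walks from vertex 2 to vertex 3 is entry (2,3) of Q⁵, where Q is the adjacency matrix.
Q² = [[2, 0, 0], [0, 1, 1], [0, 1, 1]]
Q³ = [[0, 2, 2], [2, 0, 0], [2, 0, 0]]
Q⁴ = [[4, 0, 0], [0, 2, 2], [0, 2, 2]]
Q⁵ = [[0, 4, 4], [4, 0, 0], [4, 0, 0]]

0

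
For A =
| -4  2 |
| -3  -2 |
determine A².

[[10, -12], [18, -2]]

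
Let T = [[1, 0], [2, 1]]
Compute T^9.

T = I + N where N = [[0, 0], [2, 0]] is strictly lower-triangular, so N^2 = 0.
(I + N)^9 = I + 9·N = [[1, 0], [18, 1]].

[[1, 0], [18, 1]]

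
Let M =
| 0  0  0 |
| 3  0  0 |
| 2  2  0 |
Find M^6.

M is strictly triangular, hence nilpotent: M^3 = 0, so M^6 = 0.

[[0, 0, 0], [0, 0, 0], [0, 0, 0]]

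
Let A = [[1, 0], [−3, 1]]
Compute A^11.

[[1, 0], [−33, 1]]

A = I + N where N = [[0, 0], [−3, 0]] is strictly lower-triangular, so N^2 = 0.
(I + N)^11 = I + 11·N = [[1, 0], [−33, 1]].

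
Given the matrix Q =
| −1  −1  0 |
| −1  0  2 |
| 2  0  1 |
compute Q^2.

[[2, 1, −2], [5, 1, 2], [0, −2, 1]]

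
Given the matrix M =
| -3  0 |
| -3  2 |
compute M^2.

[[9, 0], [3, 4]]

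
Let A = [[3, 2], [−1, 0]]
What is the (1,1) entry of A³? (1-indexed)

15

tr A = 3 and det A = 2, so the characteristic polynomial is λ² − (3)λ + (2) with roots 1 and 2.
Eigenvectors give P = [[−1, −2], [1, 1]] with P⁻¹ = [[1, 2], [−1, −1]], and A = P·diag(1, 2)·P⁻¹.
Then A³ = P·diag(1, 8)·P⁻¹ = [[−1, −16], [1, 8]] · [[1, 2], [−1, −1]] = [[15, 14], [−7, −6]].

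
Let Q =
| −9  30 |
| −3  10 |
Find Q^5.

[[−9, 30], [−3, 10]]

Q² = Q (a projection; rank 1, trace 1), so Q^5 = Q.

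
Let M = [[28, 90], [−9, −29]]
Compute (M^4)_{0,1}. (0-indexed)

−450

tr M = −1 and det M = −2, so the characteristic polynomial is λ² − (−1)λ + (−2) with roots −2 and 1.
Eigenvectors give P = [[3, 10], [−1, −3]] with P⁻¹ = [[−3, −10], [1, 3]], and M = P·diag(−2, 1)·P⁻¹.
Then M^4 = P·diag(16, 1)·P⁻¹ = [[48, 10], [−16, −3]] · [[−3, −10], [1, 3]] = [[−134, −450], [45, 151]].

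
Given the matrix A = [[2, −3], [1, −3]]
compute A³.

[[5, −12], [4, −15]]

A² = [[1, 3], [−1, 6]]
A³ = [[5, −12], [4, −15]]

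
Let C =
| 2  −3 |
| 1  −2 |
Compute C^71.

C² = I (check: tr C = 0 and det C = −1), so C^71 = C since 71 is odd.

[[2, −3], [1, −2]]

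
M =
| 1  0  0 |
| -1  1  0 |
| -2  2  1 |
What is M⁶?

[[1, 0, 0], [-6, 1, 0], [-42, 12, 1]]

M = I + N where N = [[0, 0, 0], [-1, 0, 0], [-2, 2, 0]] is strictly lower-triangular, so N³ = 0.
(I + N)⁶ = I + 6·N + 15·N² = [[1, 0, 0], [-6, 1, 0], [-42, 12, 1]].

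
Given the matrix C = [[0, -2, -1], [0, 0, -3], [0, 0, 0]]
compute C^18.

[[0, 0, 0], [0, 0, 0], [0, 0, 0]]

C is strictly triangular, hence nilpotent: C^3 = 0, so C^18 = 0.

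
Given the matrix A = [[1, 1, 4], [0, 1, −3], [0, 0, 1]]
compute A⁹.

A = I + N where N = [[0, 1, 4], [0, 0, −3], [0, 0, 0]] is strictly upper-triangular, so N³ = 0.
(I + N)⁹ = I + 9·N + 36·N² = [[1, 9, −72], [0, 1, −27], [0, 0, 1]].

[[1, 9, −72], [0, 1, −27], [0, 0, 1]]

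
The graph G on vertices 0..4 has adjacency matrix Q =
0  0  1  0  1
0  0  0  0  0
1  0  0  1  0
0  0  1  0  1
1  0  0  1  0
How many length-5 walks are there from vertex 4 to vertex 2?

0

The number of length-5 walks from vertex 4 to vertex 2 is entry (4,2) of Q^5, where Q is the adjacency matrix.
Q^2 = [[2, 0, 0, 2, 0], [0, 0, 0, 0, 0], [0, 0, 2, 0, 2], [2, 0, 0, 2, 0], [0, 0, 2, 0, 2]]
Q^3 = [[0, 0, 4, 0, 4], [0, 0, 0, 0, 0], [4, 0, 0, 4, 0], [0, 0, 4, 0, 4], [4, 0, 0, 4, 0]]
Q^4 = [[8, 0, 0, 8, 0], [0, 0, 0, 0, 0], [0, 0, 8, 0, 8], [8, 0, 0, 8, 0], [0, 0, 8, 0, 8]]
Q^5 = [[0, 0, 16, 0, 16], [0, 0, 0, 0, 0], [16, 0, 0, 16, 0], [0, 0, 16, 0, 16], [16, 0, 0, 16, 0]]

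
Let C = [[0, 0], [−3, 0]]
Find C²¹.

[[0, 0], [0, 0]]

C is strictly triangular, hence nilpotent: C² = 0, so C²¹ = 0.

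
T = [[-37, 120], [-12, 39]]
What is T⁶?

[[-6551, 21840], [-2184, 7281]]

tr T = 2 and det T = -3, so the characteristic polynomial is λ² − (2)λ + (-3) with roots -1 and 3.
Eigenvectors give P = [[10, 3], [3, 1]] with P⁻¹ = [[1, -3], [-3, 10]], and T = P·diag(-1, 3)·P⁻¹.
Then T⁶ = P·diag(1, 729)·P⁻¹ = [[10, 2187], [3, 729]] · [[1, -3], [-3, 10]] = [[-6551, 21840], [-2184, 7281]].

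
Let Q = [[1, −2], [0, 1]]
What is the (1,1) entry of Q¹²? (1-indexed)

Q = I + N where N = [[0, −2], [0, 0]] is strictly upper-triangular, so N² = 0.
(I + N)¹² = I + 12·N = [[1, −24], [0, 1]].

1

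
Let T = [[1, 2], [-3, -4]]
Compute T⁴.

[[-29, -30], [45, 46]]

tr T = -3 and det T = 2, so the characteristic polynomial is λ² − (-3)λ + (2) with roots -2 and -1.
Eigenvectors give P = [[-2, -1], [3, 1]] with P⁻¹ = [[1, 1], [-3, -2]], and T = P·diag(-2, -1)·P⁻¹.
Then T⁴ = P·diag(16, 1)·P⁻¹ = [[-32, -1], [48, 1]] · [[1, 1], [-3, -2]] = [[-29, -30], [45, 46]].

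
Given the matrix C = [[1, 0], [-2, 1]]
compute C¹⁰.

C = I + N where N = [[0, 0], [-2, 0]] is strictly lower-triangular, so N² = 0.
(I + N)¹⁰ = I + 10·N = [[1, 0], [-20, 1]].

[[1, 0], [-20, 1]]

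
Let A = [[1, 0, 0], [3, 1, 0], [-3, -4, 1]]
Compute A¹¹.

A = I + N where N = [[0, 0, 0], [3, 0, 0], [-3, -4, 0]] is strictly lower-triangular, so N³ = 0.
(I + N)¹¹ = I + 11·N + 55·N² = [[1, 0, 0], [33, 1, 0], [-693, -44, 1]].

[[1, 0, 0], [33, 1, 0], [-693, -44, 1]]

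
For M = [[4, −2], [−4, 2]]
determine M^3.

M^2 = [[24, −12], [−24, 12]]
M^3 = [[144, −72], [−144, 72]]

[[144, −72], [−144, 72]]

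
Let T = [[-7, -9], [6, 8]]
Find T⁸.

[[-509, -765], [510, 766]]

tr T = 1 and det T = -2, so the characteristic polynomial is λ² − (1)λ + (-2) with roots -1 and 2.
Eigenvectors give P = [[3, -1], [-2, 1]] with P⁻¹ = [[1, 1], [2, 3]], and T = P·diag(-1, 2)·P⁻¹.
Then T⁸ = P·diag(1, 256)·P⁻¹ = [[3, -256], [-2, 256]] · [[1, 1], [2, 3]] = [[-509, -765], [510, 766]].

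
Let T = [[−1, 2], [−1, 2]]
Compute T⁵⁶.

[[−1, 2], [−1, 2]]

T² = T (a projection; rank 1, trace 1), so T⁵⁶ = T.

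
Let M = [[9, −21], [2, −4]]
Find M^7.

tr M = 5 and det M = 6, so the characteristic polynomial is λ² − (5)λ + (6) with roots 2 and 3.
Eigenvectors give P = [[3, 7], [1, 2]] with P⁻¹ = [[−2, 7], [1, −3]], and M = P·diag(2, 3)·P⁻¹.
Then M^7 = P·diag(128, 2187)·P⁻¹ = [[384, 15309], [128, 4374]] · [[−2, 7], [1, −3]] = [[14541, −43239], [4118, −12226]].

[[14541, −43239], [4118, −12226]]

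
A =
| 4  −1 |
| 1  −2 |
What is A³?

A² = [[15, −2], [2, 3]]
A³ = [[58, −11], [11, −8]]

[[58, −11], [11, −8]]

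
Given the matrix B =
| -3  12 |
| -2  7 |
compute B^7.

[[-4371, 13116], [-2186, 6559]]

tr B = 4 and det B = 3, so the characteristic polynomial is λ² − (4)λ + (3) with roots 1 and 3.
Eigenvectors give P = [[3, -2], [1, -1]] with P⁻¹ = [[1, -2], [1, -3]], and B = P·diag(1, 3)·P⁻¹.
Then B^7 = P·diag(1, 2187)·P⁻¹ = [[3, -4374], [1, -2187]] · [[1, -2], [1, -3]] = [[-4371, 13116], [-2186, 6559]].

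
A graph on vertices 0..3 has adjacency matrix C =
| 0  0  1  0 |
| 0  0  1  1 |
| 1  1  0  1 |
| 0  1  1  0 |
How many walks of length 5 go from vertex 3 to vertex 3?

12

The number of length-5 walks from vertex 3 to vertex 3 is entry (3,3) of C⁵, where C is the adjacency matrix.
C² = [[1, 1, 0, 1], [1, 2, 1, 1], [0, 1, 3, 1], [1, 1, 1, 2]]
C³ = [[0, 1, 3, 1], [1, 2, 4, 3], [3, 4, 2, 4], [1, 3, 4, 2]]
C⁴ = [[3, 4, 2, 4], [4, 7, 6, 6], [2, 6, 11, 6], [4, 6, 6, 7]]
C⁵ = [[2, 6, 11, 6], [6, 12, 17, 13], [11, 17, 14, 17], [6, 13, 17, 12]]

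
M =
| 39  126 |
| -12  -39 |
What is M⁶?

tr M = 0 and det M = -9, so the characteristic polynomial is λ² − (0)λ + (-9) with roots 3 and -3.
Eigenvectors give P = [[7, -3], [-2, 1]] with P⁻¹ = [[1, 3], [2, 7]], and M = P·diag(3, -3)·P⁻¹.
Then M⁶ = P·diag(729, 729)·P⁻¹ = [[5103, -2187], [-1458, 729]] · [[1, 3], [2, 7]] = [[729, 0], [0, 729]].

[[729, 0], [0, 729]]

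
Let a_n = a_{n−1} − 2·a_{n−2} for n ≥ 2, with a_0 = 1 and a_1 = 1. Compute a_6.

With companion matrix A = [[1, −2], [1, 0]], [a_n, a_{n−1}]ᵀ = A·[a_{n−1}, a_{n−2}]ᵀ, so [a_6, a_5]ᵀ = A^5·[a_1, a_0]ᵀ.
A^5 = [[5, 2], [−1, 6]], giving [a_6, a_5]ᵀ = [[7], [5]].

7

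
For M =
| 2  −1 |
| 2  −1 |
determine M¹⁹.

M² = M (a projection; rank 1, trace 1), so M¹⁹ = M.

[[2, −1], [2, −1]]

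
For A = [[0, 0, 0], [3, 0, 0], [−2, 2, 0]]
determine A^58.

A is strictly triangular, hence nilpotent: A^3 = 0, so A^58 = 0.

[[0, 0, 0], [0, 0, 0], [0, 0, 0]]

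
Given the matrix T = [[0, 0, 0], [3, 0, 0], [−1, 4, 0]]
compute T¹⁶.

T is strictly triangular, hence nilpotent: T³ = 0, so T¹⁶ = 0.

[[0, 0, 0], [0, 0, 0], [0, 0, 0]]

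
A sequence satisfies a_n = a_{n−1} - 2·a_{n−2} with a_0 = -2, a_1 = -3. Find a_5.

-9

With companion matrix A = [[1, -2], [1, 0]], [a_n, a_{n−1}]ᵀ = A·[a_{n−1}, a_{n−2}]ᵀ, so [a_5, a_4]ᵀ = A⁴·[a_1, a_0]ᵀ.
A⁴ = [[-1, 6], [-3, 2]], giving [a_5, a_4]ᵀ = [[-9], [5]].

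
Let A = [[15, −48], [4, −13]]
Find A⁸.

tr A = 2 and det A = −3, so the characteristic polynomial is λ² − (2)λ + (−3) with roots 3 and −1.
Eigenvectors give P = [[4, 3], [1, 1]] with P⁻¹ = [[1, −3], [−1, 4]], and A = P·diag(3, −1)·P⁻¹.
Then A⁸ = P·diag(6561, 1)·P⁻¹ = [[26244, 3], [6561, 1]] · [[1, −3], [−1, 4]] = [[26241, −78720], [6560, −19679]].

[[26241, −78720], [6560, −19679]]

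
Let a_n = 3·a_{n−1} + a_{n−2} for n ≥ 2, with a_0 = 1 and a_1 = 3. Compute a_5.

With companion matrix T = [[3, 1], [1, 0]], [a_n, a_{n−1}]ᵀ = T·[a_{n−1}, a_{n−2}]ᵀ, so [a_5, a_4]ᵀ = T⁴·[a_1, a_0]ᵀ.
T⁴ = [[109, 33], [33, 10]], giving [a_5, a_4]ᵀ = [[360], [109]].

360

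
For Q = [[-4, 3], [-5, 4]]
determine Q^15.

Q² = I (check: tr Q = 0 and det Q = -1), so Q^15 = Q since 15 is odd.

[[-4, 3], [-5, 4]]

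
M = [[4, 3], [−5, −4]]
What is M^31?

[[4, 3], [−5, −4]]

M² = I (check: tr M = 0 and det M = −1), so M^31 = M since 31 is odd.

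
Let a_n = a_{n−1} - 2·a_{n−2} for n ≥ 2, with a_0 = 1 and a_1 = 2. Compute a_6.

12

With companion matrix C = [[1, -2], [1, 0]], [a_n, a_{n−1}]ᵀ = C·[a_{n−1}, a_{n−2}]ᵀ, so [a_6, a_5]ᵀ = C⁵·[a_1, a_0]ᵀ.
C⁵ = [[5, 2], [-1, 6]], giving [a_6, a_5]ᵀ = [[12], [4]].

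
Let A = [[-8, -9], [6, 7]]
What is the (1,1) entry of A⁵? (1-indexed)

-98

tr A = -1 and det A = -2, so the characteristic polynomial is λ² − (-1)λ + (-2) with roots -2 and 1.
Eigenvectors give P = [[-3, -1], [2, 1]] with P⁻¹ = [[-1, -1], [2, 3]], and A = P·diag(-2, 1)·P⁻¹.
Then A⁵ = P·diag(-32, 1)·P⁻¹ = [[96, -1], [-64, 1]] · [[-1, -1], [2, 3]] = [[-98, -99], [66, 67]].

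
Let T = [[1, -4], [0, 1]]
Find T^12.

T = I + N where N = [[0, -4], [0, 0]] is strictly upper-triangular, so N^2 = 0.
(I + N)^12 = I + 12·N = [[1, -48], [0, 1]].

[[1, -48], [0, 1]]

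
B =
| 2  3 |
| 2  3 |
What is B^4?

B^2 = [[10, 15], [10, 15]]
B^3 = [[50, 75], [50, 75]]
B^4 = [[250, 375], [250, 375]]

[[250, 375], [250, 375]]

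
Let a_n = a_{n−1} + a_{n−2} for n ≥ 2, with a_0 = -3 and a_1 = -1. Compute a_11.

-254

With companion matrix T = [[1, 1], [1, 0]], [a_n, a_{n−1}]ᵀ = T·[a_{n−1}, a_{n−2}]ᵀ, so [a_11, a_10]ᵀ = T^10·[a_1, a_0]ᵀ.
T^10 = [[89, 55], [55, 34]], giving [a_11, a_10]ᵀ = [[-254], [-157]].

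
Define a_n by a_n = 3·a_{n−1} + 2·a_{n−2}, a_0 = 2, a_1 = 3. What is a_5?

573

With companion matrix Q = [[3, 2], [1, 0]], [a_n, a_{n−1}]ᵀ = Q·[a_{n−1}, a_{n−2}]ᵀ, so [a_5, a_4]ᵀ = Q⁴·[a_1, a_0]ᵀ.
Q⁴ = [[139, 78], [39, 22]], giving [a_5, a_4]ᵀ = [[573], [161]].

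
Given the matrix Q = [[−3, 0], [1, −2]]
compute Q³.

tr Q = −5 and det Q = 6, so the characteristic polynomial is λ² − (−5)λ + (6) with roots −2 and −3.
Eigenvectors give P = [[0, −1], [1, 1]] with P⁻¹ = [[1, 1], [−1, 0]], and Q = P·diag(−2, −3)·P⁻¹.
Then Q³ = P·diag(−8, −27)·P⁻¹ = [[0, 27], [−8, −27]] · [[1, 1], [−1, 0]] = [[−27, 0], [19, −8]].

[[−27, 0], [19, −8]]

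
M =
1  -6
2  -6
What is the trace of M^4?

97

tr M = -5 and det M = 6, so the characteristic polynomial is λ² − (-5)λ + (6) with roots -3 and -2.
Eigenvectors give P = [[-3, 2], [-2, 1]] with P⁻¹ = [[1, -2], [2, -3]], and M = P·diag(-3, -2)·P⁻¹.
Then M^4 = P·diag(81, 16)·P⁻¹ = [[-243, 32], [-162, 16]] · [[1, -2], [2, -3]] = [[-179, 390], [-130, 276]].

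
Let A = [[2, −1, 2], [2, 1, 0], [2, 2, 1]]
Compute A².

[[6, 1, 6], [6, −1, 4], [10, 2, 5]]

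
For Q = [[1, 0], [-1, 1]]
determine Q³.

[[1, 0], [-3, 1]]

Q = I + N where N = [[0, 0], [-1, 0]] is strictly lower-triangular, so N² = 0.
(I + N)³ = I + 3·N = [[1, 0], [-3, 1]].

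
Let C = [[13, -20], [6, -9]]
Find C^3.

[[157, -260], [78, -129]]

tr C = 4 and det C = 3, so the characteristic polynomial is λ² − (4)λ + (3) with roots 1 and 3.
Eigenvectors give P = [[-5, 2], [-3, 1]] with P⁻¹ = [[1, -2], [3, -5]], and C = P·diag(1, 3)·P⁻¹.
Then C^3 = P·diag(1, 27)·P⁻¹ = [[-5, 54], [-3, 27]] · [[1, -2], [3, -5]] = [[157, -260], [78, -129]].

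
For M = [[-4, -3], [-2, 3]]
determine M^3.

[[-94, -57], [-38, 39]]

M^2 = [[22, 3], [2, 15]]
M^3 = [[-94, -57], [-38, 39]]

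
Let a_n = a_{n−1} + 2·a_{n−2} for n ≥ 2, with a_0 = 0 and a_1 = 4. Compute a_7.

172

With companion matrix M = [[1, 2], [1, 0]], [a_n, a_{n−1}]ᵀ = M·[a_{n−1}, a_{n−2}]ᵀ, so [a_7, a_6]ᵀ = M^6·[a_1, a_0]ᵀ.
M^6 = [[43, 42], [21, 22]], giving [a_7, a_6]ᵀ = [[172], [84]].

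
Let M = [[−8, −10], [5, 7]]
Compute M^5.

[[−518, −550], [275, 307]]

tr M = −1 and det M = −6, so the characteristic polynomial is λ² − (−1)λ + (−6) with roots 2 and −3.
Eigenvectors give P = [[1, 2], [−1, −1]] with P⁻¹ = [[−1, −2], [1, 1]], and M = P·diag(2, −3)·P⁻¹.
Then M^5 = P·diag(32, −243)·P⁻¹ = [[32, −486], [−32, 243]] · [[−1, −2], [1, 1]] = [[−518, −550], [275, 307]].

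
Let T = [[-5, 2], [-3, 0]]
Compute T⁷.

tr T = -5 and det T = 6, so the characteristic polynomial is λ² − (-5)λ + (6) with roots -3 and -2.
Eigenvectors give P = [[1, -2], [1, -3]] with P⁻¹ = [[3, -2], [1, -1]], and T = P·diag(-3, -2)·P⁻¹.
Then T⁷ = P·diag(-2187, -128)·P⁻¹ = [[-2187, 256], [-2187, 384]] · [[3, -2], [1, -1]] = [[-6305, 4118], [-6177, 3990]].

[[-6305, 4118], [-6177, 3990]]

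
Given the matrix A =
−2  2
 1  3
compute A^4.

A^2 = [[6, 2], [1, 11]]
A^3 = [[−10, 18], [9, 35]]
A^4 = [[38, 34], [17, 123]]

[[38, 34], [17, 123]]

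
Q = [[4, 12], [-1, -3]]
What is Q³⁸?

Q² = Q (a projection; rank 1, trace 1), so Q³⁸ = Q.

[[4, 12], [-1, -3]]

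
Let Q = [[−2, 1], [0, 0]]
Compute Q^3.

Q^2 = [[4, −2], [0, 0]]
Q^3 = [[−8, 4], [0, 0]]

[[−8, 4], [0, 0]]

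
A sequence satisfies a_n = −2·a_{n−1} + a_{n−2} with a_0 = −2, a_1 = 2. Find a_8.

−1154

With companion matrix T = [[−2, 1], [1, 0]], [a_n, a_{n−1}]ᵀ = T·[a_{n−1}, a_{n−2}]ᵀ, so [a_8, a_7]ᵀ = T⁷·[a_1, a_0]ᵀ.
T⁷ = [[−408, 169], [169, −70]], giving [a_8, a_7]ᵀ = [[−1154], [478]].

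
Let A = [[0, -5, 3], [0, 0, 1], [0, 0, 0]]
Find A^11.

[[0, 0, 0], [0, 0, 0], [0, 0, 0]]

A is strictly triangular, hence nilpotent: A^3 = 0, so A^11 = 0.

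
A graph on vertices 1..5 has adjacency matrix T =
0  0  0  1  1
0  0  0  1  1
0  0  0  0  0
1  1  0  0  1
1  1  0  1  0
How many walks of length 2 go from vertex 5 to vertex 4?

2

The number of length-2 walks from vertex 5 to vertex 4 is entry (5,4) of T^2, where T is the adjacency matrix.
T^2 = [[2, 2, 0, 1, 1], [2, 2, 0, 1, 1], [0, 0, 0, 0, 0], [1, 1, 0, 3, 2], [1, 1, 0, 2, 3]]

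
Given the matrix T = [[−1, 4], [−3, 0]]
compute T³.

[[23, −44], [33, 12]]

T² = [[−11, −4], [3, −12]]
T³ = [[23, −44], [33, 12]]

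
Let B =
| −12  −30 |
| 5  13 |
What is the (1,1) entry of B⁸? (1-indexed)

tr B = 1 and det B = −6, so the characteristic polynomial is λ² − (1)λ + (−6) with roots −2 and 3.
Eigenvectors give P = [[3, −2], [−1, 1]] with P⁻¹ = [[1, 2], [1, 3]], and B = P·diag(−2, 3)·P⁻¹.
Then B⁸ = P·diag(256, 6561)·P⁻¹ = [[768, −13122], [−256, 6561]] · [[1, 2], [1, 3]] = [[−12354, −37830], [6305, 19171]].

−12354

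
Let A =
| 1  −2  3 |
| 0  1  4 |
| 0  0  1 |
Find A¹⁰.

A = I + N where N = [[0, −2, 3], [0, 0, 4], [0, 0, 0]] is strictly upper-triangular, so N³ = 0.
(I + N)¹⁰ = I + 10·N + 45·N² = [[1, −20, −330], [0, 1, 40], [0, 0, 1]].

[[1, −20, −330], [0, 1, 40], [0, 0, 1]]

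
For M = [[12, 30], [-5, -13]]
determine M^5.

[[582, 1650], [-275, -793]]

tr M = -1 and det M = -6, so the characteristic polynomial is λ² − (-1)λ + (-6) with roots -3 and 2.
Eigenvectors give P = [[-2, 3], [1, -1]] with P⁻¹ = [[1, 3], [1, 2]], and M = P·diag(-3, 2)·P⁻¹.
Then M^5 = P·diag(-243, 32)·P⁻¹ = [[486, 96], [-243, -32]] · [[1, 3], [1, 2]] = [[582, 1650], [-275, -793]].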